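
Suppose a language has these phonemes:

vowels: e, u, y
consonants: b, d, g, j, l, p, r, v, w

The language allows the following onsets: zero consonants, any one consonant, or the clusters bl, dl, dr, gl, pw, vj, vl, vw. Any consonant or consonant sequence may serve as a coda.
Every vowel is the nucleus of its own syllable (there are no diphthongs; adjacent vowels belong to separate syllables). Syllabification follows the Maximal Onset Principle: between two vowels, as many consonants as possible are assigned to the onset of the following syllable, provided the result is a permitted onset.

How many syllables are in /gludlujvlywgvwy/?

Nuclei (vowels): u, u, y, y → 4 syllables.

4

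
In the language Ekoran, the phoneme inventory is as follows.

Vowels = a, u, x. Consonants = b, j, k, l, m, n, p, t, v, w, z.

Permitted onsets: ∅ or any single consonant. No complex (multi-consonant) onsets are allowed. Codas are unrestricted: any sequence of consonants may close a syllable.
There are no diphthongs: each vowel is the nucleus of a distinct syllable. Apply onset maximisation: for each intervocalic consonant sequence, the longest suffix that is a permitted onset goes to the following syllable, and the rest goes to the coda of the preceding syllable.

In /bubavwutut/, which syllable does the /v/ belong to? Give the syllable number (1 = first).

2

Vowels present: u, a, u, u; each is a nucleus, giving 4 syllables.
V1 /u/ – V2 /a/: /b/ is a single consonant, so it becomes the next onset.
V2 /a/ – V3 /u/: /vw/; trying suffixes from longest down, /w/ is the first permitted one, so coda /v/ | onset /w/.
V3 /u/ – V4 /u/: just /t/ — single C goes to the following onset.
Result: bu.bav.wu.tut.
The /v/ is in the coda of syllable 2 (/bav/).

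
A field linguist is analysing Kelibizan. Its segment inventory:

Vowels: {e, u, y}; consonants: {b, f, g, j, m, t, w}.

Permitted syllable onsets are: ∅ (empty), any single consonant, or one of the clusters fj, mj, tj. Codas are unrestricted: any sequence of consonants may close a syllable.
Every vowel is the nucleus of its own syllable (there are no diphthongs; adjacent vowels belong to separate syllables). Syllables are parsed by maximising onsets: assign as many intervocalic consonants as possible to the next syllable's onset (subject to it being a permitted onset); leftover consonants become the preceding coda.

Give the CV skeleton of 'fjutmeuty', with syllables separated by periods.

Nuclei (vowels): u, e, u, y → 4 syllables.
/u…e/ gap (V1→V2): cluster /tm/ — the longest permitted-onset suffix is /m/; onset = /m/, preceding coda = /t/.
/e…u/ gap (V2→V3): hiatus — the boundary sits between the two vowels.
/u…y/ gap (V3→V4): /t/ is a single consonant, so it becomes the next onset.
So the parse is fjut.me.u.ty.
Mapping each syllable to C/V: /fjut/ → CCVC, /me/ → CV, /u/ → V, /ty/ → CV.

CCVC.CV.V.CV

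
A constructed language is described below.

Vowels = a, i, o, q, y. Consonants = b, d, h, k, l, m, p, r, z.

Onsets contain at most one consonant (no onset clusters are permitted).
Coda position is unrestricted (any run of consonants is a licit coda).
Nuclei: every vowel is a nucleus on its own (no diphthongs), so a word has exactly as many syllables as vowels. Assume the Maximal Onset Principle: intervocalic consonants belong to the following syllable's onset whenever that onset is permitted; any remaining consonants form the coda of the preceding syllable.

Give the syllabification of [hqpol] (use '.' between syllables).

hq.pol

The vowels are q, o — 2 nuclei, so 2 syllables.
σ1/σ2 boundary: /p/ is a single consonant, so it becomes the next onset.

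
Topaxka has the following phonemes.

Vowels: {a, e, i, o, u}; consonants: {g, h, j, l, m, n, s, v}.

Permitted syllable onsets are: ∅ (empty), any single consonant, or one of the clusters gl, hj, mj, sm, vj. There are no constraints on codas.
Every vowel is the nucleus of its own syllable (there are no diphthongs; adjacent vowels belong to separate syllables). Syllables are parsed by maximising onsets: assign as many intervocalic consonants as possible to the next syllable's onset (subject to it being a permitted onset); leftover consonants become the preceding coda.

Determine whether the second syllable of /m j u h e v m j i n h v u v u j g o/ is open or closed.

closed

The vowels are u, e, i, u, u, o — 6 nuclei, so 6 syllables.
/u…e/ gap (V1→V2): just /h/ — single C goes to the following onset.
/e…i/ gap (V2→V3): /vmj/ splits as /v/ + /mj/ (/mj/ is the longest suffix that is a licit onset).
/i…u/ gap (V3→V4): cluster /nhv/ — the longest permitted-onset suffix is /v/; onset = /v/, preceding coda = /nh/.
/u…u/ gap (V4→V5): just /v/ — single C goes to the following onset.
/u…o/ gap (V5→V6): /jg/ — longest licit onset from the right is /g/, leaving /j/ as coda.
Putting it together: mju.hev.mjinh.vu.vuj.go.
Syllable 2 is /hev/ with coda /v/, so it is closed.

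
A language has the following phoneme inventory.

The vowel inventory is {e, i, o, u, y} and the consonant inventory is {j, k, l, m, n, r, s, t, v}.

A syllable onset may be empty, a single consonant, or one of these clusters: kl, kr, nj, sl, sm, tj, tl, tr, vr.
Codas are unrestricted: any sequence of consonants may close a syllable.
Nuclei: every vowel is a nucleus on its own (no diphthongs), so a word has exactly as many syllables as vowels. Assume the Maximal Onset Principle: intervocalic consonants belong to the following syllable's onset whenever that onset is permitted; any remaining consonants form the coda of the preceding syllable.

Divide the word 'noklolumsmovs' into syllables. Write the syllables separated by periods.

Nuclei (vowels): o, o, u, o → 4 syllables.
Between /o/ (V1) and /o/ (V2): /kl/ is a licit onset in full, so it all attaches to the next syllable.
Between /o/ (V2) and /u/ (V3): just /l/ — single C goes to the following onset.
Between /u/ (V3) and /o/ (V4): /msm/; trying suffixes from longest down, /sm/ is the first permitted one, so coda /m/ | onset /sm/.

no.klo.lum.smovs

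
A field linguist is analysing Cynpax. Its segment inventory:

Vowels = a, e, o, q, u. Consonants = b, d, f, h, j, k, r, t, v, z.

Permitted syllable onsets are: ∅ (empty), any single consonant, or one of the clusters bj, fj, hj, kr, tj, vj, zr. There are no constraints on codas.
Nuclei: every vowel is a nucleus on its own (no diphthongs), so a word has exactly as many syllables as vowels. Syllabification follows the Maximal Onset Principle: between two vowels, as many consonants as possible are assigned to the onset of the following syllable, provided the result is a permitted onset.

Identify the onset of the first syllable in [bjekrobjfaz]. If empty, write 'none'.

The vowels are e, o, a — 3 nuclei, so 3 syllables.
/e…o/ gap (V1→V2): /kr/ — entire cluster is a permitted onset → onset /kr/, coda ∅.
/o…a/ gap (V2→V3): /bjf/ splits as /bj/ + /f/ (/f/ is the longest suffix that is a licit onset).
Syllabification: bje.krobj.faz.
Syllable 1 is /bje/: onset /bj/, nucleus /e/, coda ∅.

bj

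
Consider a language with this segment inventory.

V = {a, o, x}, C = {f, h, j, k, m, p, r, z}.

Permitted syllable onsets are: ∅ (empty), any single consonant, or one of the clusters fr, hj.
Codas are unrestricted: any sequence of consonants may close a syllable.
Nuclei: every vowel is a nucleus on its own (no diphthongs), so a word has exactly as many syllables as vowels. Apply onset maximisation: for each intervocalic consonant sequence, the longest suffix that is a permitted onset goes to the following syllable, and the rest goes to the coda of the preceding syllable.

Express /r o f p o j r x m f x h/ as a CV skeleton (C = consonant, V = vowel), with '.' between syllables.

The vowels are o, o, x, x — 4 nuclei, so 4 syllables.
/o…o/ gap (V1→V2): /fp/; trying suffixes from longest down, /p/ is the first permitted one, so coda /f/ | onset /p/.
/o…x/ gap (V2→V3): /jr/ splits as /j/ + /r/ (/r/ is the longest suffix that is a licit onset).
/x…x/ gap (V3→V4): /mf/; trying suffixes from longest down, /f/ is the first permitted one, so coda /m/ | onset /f/.
Result: rof.poj.rxm.fxh.
Mapping each syllable to C/V: /rof/ → CVC, /poj/ → CVC, /rxm/ → CVC, /fxh/ → CVC.

CVC.CVC.CVC.CVC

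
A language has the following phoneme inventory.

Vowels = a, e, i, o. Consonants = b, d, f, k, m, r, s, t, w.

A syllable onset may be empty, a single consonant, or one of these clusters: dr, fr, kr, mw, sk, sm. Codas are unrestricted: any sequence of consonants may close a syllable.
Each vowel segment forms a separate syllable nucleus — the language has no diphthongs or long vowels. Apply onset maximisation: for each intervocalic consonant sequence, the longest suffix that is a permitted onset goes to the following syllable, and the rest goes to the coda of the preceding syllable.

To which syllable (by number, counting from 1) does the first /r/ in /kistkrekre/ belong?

2

The vowels are i, e, e — 3 nuclei, so 3 syllables.
σ1/σ2 boundary: /stkr/; trying suffixes from longest down, /kr/ is the first permitted one, so coda /st/ | onset /kr/.
σ2/σ3 boundary: /kr/ — entire cluster is a permitted onset → onset /kr/, coda ∅.
Result: kist.kre.kre.
The first /r/ is in the onset of syllable 2 (/kre/).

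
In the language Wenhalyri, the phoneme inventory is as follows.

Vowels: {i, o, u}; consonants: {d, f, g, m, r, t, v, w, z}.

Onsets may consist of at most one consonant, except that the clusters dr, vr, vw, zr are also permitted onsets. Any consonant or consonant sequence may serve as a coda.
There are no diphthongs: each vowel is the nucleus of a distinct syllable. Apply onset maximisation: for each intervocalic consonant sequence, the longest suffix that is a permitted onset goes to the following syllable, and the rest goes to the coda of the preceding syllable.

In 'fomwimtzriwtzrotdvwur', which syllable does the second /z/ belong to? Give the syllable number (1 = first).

Vowels present: o, i, i, o, u; each is a nucleus, giving 5 syllables.
Between /o/ (V1) and /i/ (V2): cluster /mw/ — the longest permitted-onset suffix is /w/; onset = /w/, preceding coda = /m/.
Between /i/ (V2) and /i/ (V3): /mtzr/; trying suffixes from longest down, /zr/ is the first permitted one, so coda /mt/ | onset /zr/.
Between /i/ (V3) and /o/ (V4): /wtzr/; trying suffixes from longest down, /zr/ is the first permitted one, so coda /wt/ | onset /zr/.
Between /o/ (V4) and /u/ (V5): /tdvw/ splits as /td/ + /vw/ (/vw/ is the longest suffix that is a licit onset).
Syllabification: fom.wimt.zriwt.zrotd.vwur.
The second /z/ is in the onset of syllable 4 (/zrotd/).

4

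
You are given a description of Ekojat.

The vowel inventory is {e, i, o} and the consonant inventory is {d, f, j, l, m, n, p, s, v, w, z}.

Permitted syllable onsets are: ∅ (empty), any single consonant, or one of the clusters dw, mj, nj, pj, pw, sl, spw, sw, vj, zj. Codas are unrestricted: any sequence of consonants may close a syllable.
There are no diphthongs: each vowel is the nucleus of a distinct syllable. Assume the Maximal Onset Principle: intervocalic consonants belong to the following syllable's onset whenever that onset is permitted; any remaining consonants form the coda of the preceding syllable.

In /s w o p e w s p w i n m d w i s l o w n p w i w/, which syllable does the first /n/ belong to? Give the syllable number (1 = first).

The vowels are o, e, i, i, o, i — 6 nuclei, so 6 syllables.
/o…e/ gap (V1→V2): /p/ → onset of the next syllable (single consonants are always licit onsets).
/e…i/ gap (V2→V3): /wspw/ — longest licit onset from the right is /spw/, leaving /w/ as coda.
/i…i/ gap (V3→V4): /nmdw/ splits as /nm/ + /dw/ (/dw/ is the longest suffix that is a licit onset).
/i…o/ gap (V4→V5): cluster /sl/ — /sl/ is itself a permitted onset, so the whole cluster goes right; preceding coda = ∅.
/o…i/ gap (V5→V6): cluster /wnpw/ — the longest permitted-onset suffix is /pw/; onset = /pw/, preceding coda = /wn/.
Syllabification: swo.pew.spwinm.dwi.slown.pwiw.
The first /n/ is in the coda of syllable 3 (/spwinm/).

3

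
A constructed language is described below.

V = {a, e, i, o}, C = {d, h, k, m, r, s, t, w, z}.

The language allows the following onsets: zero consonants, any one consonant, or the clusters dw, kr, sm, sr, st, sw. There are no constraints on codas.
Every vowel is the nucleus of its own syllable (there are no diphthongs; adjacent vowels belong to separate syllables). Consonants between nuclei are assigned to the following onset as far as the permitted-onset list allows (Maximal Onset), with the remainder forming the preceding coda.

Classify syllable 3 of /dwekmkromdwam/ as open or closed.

closed

The vowels are e, o, a — 3 nuclei, so 3 syllables.
V1 /e/ – V2 /o/: /kmkr/ — longest licit onset from the right is /kr/, leaving /km/ as coda.
V2 /o/ – V3 /a/: /mdw/; trying suffixes from longest down, /dw/ is the first permitted one, so coda /m/ | onset /dw/.
Putting it together: dwekm.krom.dwam.
Syllable 3 is /dwam/ with coda /m/, so it is closed.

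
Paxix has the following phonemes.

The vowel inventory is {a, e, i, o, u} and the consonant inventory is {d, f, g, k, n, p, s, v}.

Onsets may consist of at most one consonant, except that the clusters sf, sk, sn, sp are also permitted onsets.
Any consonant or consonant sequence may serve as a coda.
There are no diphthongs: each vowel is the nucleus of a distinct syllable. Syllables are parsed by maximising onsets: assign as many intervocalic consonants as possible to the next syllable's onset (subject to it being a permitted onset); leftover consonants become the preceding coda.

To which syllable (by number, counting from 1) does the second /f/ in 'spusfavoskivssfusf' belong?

5

The vowels are u, a, o, i, u — 5 nuclei, so 5 syllables.
V1 /u/ – V2 /a/: /sf/ — entire cluster is a permitted onset → onset /sf/, coda ∅.
V2 /a/ – V3 /o/: /v/ → onset of the next syllable (single consonants are always licit onsets).
V3 /o/ – V4 /i/: /sk/ is a licit onset in full, so it all attaches to the next syllable.
V4 /i/ – V5 /u/: /vssf/ splits as /vs/ + /sf/ (/sf/ is the longest suffix that is a licit onset).
So the parse is spu.sfa.vo.skivs.sfusf.
The second /f/ is in the onset of syllable 5 (/sfusf/).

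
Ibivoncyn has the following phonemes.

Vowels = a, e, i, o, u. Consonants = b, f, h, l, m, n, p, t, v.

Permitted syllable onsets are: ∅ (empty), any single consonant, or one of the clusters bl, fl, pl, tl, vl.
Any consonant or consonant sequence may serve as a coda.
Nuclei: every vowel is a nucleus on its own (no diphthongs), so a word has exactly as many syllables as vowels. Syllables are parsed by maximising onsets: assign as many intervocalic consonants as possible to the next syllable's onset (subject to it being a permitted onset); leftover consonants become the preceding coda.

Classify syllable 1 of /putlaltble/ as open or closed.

The vowels are u, a, e — 3 nuclei, so 3 syllables.
σ1/σ2 boundary: /tl/ is a licit onset in full, so it all attaches to the next syllable.
σ2/σ3 boundary: cluster /ltbl/ — the longest permitted-onset suffix is /bl/; onset = /bl/, preceding coda = /lt/.
Syllabification: pu.tlalt.ble.
Syllable 1 is /pu/; it ends in its nucleus with no coda, so it is open.

open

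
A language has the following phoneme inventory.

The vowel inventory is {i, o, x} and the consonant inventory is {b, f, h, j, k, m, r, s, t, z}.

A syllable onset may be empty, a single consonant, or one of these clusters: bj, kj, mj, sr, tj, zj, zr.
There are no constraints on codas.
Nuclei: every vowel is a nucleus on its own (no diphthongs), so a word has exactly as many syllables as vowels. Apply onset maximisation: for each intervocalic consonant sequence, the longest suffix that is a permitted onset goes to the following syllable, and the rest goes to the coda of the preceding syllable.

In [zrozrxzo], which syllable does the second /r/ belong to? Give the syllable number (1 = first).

Vowels present: o, x, o; each is a nucleus, giving 3 syllables.
Between /o/ (V1) and /x/ (V2): cluster /zr/ — /zr/ is itself a permitted onset, so the whole cluster goes right; preceding coda = ∅.
Between /x/ (V2) and /o/ (V3): just /z/ — single C goes to the following onset.
So the parse is zro.zrx.zo.
The second /r/ is in the onset of syllable 2 (/zrx/).

2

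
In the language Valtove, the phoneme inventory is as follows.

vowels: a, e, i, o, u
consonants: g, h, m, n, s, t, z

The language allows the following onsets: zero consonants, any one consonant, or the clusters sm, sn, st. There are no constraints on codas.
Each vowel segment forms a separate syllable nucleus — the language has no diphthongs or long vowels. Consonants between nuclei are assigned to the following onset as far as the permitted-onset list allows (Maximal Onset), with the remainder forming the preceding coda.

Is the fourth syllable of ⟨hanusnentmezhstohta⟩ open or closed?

Nuclei (vowels): a, u, e, e, o, a → 6 syllables.
Between /a/ (V1) and /u/ (V2): /n/ → onset of the next syllable (single consonants are always licit onsets).
Between /u/ (V2) and /e/ (V3): /sn/ is a licit onset in full, so it all attaches to the next syllable.
Between /e/ (V3) and /e/ (V4): cluster /ntm/ — the longest permitted-onset suffix is /m/; onset = /m/, preceding coda = /nt/.
Between /e/ (V4) and /o/ (V5): /zhst/ splits as /zh/ + /st/ (/st/ is the longest suffix that is a licit onset).
Between /o/ (V5) and /a/ (V6): /ht/ splits as /h/ + /t/ (/t/ is the longest suffix that is a licit onset).
Result: ha.nu.snent.mezh.stoh.ta.
Syllable 4 is /mezh/ with coda /zh/, so it is closed.

closed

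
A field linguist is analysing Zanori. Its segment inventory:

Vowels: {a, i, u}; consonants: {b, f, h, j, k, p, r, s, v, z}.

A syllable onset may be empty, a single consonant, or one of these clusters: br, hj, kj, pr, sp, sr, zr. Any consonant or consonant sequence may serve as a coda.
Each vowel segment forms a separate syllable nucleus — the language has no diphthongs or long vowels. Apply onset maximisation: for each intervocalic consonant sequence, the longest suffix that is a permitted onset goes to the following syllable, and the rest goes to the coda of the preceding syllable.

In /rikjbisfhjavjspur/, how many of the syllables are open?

0

Nuclei (vowels): i, i, a, u → 4 syllables.
Between /i/ (V1) and /i/ (V2): /kjb/ splits as /kj/ + /b/ (/b/ is the longest suffix that is a licit onset).
Between /i/ (V2) and /a/ (V3): /sfhj/; trying suffixes from longest down, /hj/ is the first permitted one, so coda /sf/ | onset /hj/.
Between /a/ (V3) and /u/ (V4): /vjsp/; trying suffixes from longest down, /sp/ is the first permitted one, so coda /vj/ | onset /sp/.
So the parse is rikj.bisf.hjavj.spur.
Classifying each syllable: /rikj/ (closed), /bisf/ (closed), /hjavj/ (closed), /spur/ (closed).
Open syllables: 0.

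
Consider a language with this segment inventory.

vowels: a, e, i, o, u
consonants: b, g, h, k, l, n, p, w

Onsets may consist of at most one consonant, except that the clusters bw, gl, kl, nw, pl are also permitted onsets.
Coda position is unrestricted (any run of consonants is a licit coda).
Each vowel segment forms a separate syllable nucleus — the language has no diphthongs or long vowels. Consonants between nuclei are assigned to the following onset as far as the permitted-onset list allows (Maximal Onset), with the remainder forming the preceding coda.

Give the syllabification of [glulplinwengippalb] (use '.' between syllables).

Vowels present: u, i, e, i, a; each is a nucleus, giving 5 syllables.
V1 /u/ – V2 /i/: /lpl/ splits as /l/ + /pl/ (/pl/ is the longest suffix that is a licit onset).
V2 /i/ – V3 /e/: /nw/ is a licit onset in full, so it all attaches to the next syllable.
V3 /e/ – V4 /i/: cluster /ng/ — the longest permitted-onset suffix is /g/; onset = /g/, preceding coda = /n/.
V4 /i/ – V5 /a/: /pp/ — longest licit onset from the right is /p/, leaving /p/ as coda.

glul.pli.nwen.gip.palb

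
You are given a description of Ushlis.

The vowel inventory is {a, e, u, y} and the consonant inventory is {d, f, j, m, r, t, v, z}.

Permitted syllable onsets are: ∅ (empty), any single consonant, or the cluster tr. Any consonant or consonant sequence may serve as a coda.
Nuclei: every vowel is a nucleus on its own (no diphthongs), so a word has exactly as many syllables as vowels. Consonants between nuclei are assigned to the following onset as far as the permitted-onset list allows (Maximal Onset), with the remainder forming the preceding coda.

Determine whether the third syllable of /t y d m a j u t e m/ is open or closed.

open

Vowels present: y, a, u, e; each is a nucleus, giving 4 syllables.
σ1/σ2 boundary: cluster /dm/ — the longest permitted-onset suffix is /m/; onset = /m/, preceding coda = /d/.
σ2/σ3 boundary: /j/ is a single consonant, so it becomes the next onset.
σ3/σ4 boundary: /t/ → onset of the next syllable (single consonants are always licit onsets).
So the parse is tyd.ma.ju.tem.
Syllable 3 is /ju/; it ends in its nucleus with no coda, so it is open.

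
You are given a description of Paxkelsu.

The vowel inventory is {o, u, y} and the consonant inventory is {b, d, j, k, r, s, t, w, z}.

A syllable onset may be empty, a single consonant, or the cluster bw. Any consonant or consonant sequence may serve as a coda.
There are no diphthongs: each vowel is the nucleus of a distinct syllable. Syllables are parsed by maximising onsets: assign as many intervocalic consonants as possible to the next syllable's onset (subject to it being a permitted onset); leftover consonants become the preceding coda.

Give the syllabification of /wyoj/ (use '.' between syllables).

The vowels are y, o — 2 nuclei, so 2 syllables.
Between /y/ (V1) and /o/ (V2): nothing intervenes; syllable break is V.V.

wy.oj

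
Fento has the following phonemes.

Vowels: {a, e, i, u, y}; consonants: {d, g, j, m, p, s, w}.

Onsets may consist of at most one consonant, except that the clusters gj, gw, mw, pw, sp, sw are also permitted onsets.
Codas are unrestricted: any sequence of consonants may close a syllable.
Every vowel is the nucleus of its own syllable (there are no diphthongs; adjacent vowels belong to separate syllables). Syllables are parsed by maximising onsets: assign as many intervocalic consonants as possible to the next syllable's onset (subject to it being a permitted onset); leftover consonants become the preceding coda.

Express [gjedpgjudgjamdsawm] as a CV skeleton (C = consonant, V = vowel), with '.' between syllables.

CCVCC.CCVC.CCVCC.CVCC

Nuclei (vowels): e, u, a, a → 4 syllables.
V1 /e/ – V2 /u/: /dpgj/ — longest licit onset from the right is /gj/, leaving /dp/ as coda.
V2 /u/ – V3 /a/: /dgj/ splits as /d/ + /gj/ (/gj/ is the longest suffix that is a licit onset).
V3 /a/ – V4 /a/: /mds/ splits as /md/ + /s/ (/s/ is the longest suffix that is a licit onset).
Putting it together: gjedp.gjud.gjamd.sawm.
Mapping each syllable to C/V: /gjedp/ → CCVCC, /gjud/ → CCVC, /gjamd/ → CCVCC, /sawm/ → CVCC.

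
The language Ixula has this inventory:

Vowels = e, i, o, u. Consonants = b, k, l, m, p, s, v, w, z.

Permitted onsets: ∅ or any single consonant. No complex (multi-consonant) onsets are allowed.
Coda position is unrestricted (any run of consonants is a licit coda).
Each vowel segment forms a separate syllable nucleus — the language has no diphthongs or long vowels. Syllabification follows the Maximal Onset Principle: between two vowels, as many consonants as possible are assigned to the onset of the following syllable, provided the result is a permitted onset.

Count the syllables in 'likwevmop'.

Nuclei (vowels): i, e, o → 3 syllables.

3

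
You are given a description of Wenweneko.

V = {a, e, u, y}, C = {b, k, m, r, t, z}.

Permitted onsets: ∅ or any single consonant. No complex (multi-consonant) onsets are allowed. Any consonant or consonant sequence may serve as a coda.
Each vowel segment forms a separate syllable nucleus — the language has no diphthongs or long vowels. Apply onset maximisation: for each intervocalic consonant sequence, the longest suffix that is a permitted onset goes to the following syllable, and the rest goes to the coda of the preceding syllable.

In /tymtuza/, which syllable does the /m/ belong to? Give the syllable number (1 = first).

1

Nuclei (vowels): y, u, a → 3 syllables.
V1 /y/ – V2 /u/: /mt/ splits as /m/ + /t/ (/t/ is the longest suffix that is a licit onset).
V2 /u/ – V3 /a/: /z/ → onset of the next syllable (single consonants are always licit onsets).
Result: tym.tu.za.
The /m/ is in the coda of syllable 1 (/tym/).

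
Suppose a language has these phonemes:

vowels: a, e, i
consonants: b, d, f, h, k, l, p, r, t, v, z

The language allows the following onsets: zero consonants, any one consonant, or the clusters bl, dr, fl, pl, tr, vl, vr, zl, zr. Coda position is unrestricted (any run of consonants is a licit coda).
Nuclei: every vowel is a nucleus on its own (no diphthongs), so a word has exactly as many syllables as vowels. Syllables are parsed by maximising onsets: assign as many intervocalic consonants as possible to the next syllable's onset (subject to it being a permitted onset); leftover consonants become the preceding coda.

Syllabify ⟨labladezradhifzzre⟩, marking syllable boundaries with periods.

The vowels are a, a, e, a, i, e — 6 nuclei, so 6 syllables.
V1 /a/ – V2 /a/: /bl/ — entire cluster is a permitted onset → onset /bl/, coda ∅.
V2 /a/ – V3 /e/: /d/ is a single consonant, so it becomes the next onset.
V3 /e/ – V4 /a/: /zr/ — entire cluster is a permitted onset → onset /zr/, coda ∅.
V4 /a/ – V5 /i/: /dh/ splits as /d/ + /h/ (/h/ is the longest suffix that is a licit onset).
V5 /i/ – V6 /e/: /fzzr/ — longest licit onset from the right is /zr/, leaving /fz/ as coda.

la.bla.de.zrad.hifz.zre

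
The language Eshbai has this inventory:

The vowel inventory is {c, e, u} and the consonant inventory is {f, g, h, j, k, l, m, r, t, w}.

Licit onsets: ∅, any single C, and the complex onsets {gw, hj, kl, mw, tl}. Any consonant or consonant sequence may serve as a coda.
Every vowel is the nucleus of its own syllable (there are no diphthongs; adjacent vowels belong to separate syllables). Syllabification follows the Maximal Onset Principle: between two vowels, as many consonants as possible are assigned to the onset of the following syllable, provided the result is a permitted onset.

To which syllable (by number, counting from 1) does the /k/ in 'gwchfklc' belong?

2

Nuclei (vowels): c, c → 2 syllables.
Between /c/ (V1) and /c/ (V2): /hfkl/; trying suffixes from longest down, /kl/ is the first permitted one, so coda /hf/ | onset /kl/.
Syllabification: gwchf.klc.
The /k/ is in the onset of syllable 2 (/klc/).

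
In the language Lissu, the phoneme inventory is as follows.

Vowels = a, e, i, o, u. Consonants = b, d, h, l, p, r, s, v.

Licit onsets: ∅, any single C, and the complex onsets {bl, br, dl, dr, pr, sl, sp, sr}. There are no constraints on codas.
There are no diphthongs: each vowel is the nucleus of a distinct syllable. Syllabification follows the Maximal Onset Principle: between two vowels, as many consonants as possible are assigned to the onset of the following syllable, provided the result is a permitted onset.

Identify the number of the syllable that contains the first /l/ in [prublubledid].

2

The vowels are u, u, e, i — 4 nuclei, so 4 syllables.
Between /u/ (V1) and /u/ (V2): /bl/ — entire cluster is a permitted onset → onset /bl/, coda ∅.
Between /u/ (V2) and /e/ (V3): cluster /bl/ — /bl/ is itself a permitted onset, so the whole cluster goes right; preceding coda = ∅.
Between /e/ (V3) and /i/ (V4): /d/ → onset of the next syllable (single consonants are always licit onsets).
Syllabification: pru.blu.ble.did.
The first /l/ is in the onset of syllable 2 (/blu/).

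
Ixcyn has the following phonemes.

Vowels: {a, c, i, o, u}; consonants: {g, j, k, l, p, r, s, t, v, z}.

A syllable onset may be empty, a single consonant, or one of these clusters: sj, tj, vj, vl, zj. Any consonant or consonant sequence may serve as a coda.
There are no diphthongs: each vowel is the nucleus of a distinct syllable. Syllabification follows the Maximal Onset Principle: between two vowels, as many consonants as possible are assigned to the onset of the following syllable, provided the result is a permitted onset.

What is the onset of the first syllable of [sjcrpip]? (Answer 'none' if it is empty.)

sj

Nuclei (vowels): c, i → 2 syllables.
σ1/σ2 boundary: /rp/; trying suffixes from longest down, /p/ is the first permitted one, so coda /r/ | onset /p/.
Putting it together: sjcr.pip.
Syllable 1 is /sjcr/: onset /sj/, nucleus /c/, coda /r/.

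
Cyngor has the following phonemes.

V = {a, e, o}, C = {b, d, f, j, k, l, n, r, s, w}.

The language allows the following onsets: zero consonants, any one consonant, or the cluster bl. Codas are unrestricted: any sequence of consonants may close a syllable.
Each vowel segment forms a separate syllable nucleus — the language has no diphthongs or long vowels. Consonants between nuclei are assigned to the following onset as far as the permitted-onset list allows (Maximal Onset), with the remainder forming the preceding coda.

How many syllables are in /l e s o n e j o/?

4

The vowels are e, o, e, o — 4 nuclei, so 4 syllables.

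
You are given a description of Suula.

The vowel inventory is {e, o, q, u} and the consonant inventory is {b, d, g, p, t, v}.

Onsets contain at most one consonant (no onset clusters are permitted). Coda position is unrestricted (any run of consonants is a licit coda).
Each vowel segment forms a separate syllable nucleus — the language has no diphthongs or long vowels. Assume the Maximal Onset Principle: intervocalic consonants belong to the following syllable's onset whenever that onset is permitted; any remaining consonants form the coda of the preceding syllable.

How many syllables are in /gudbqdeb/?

3

Nuclei (vowels): u, q, e → 3 syllables.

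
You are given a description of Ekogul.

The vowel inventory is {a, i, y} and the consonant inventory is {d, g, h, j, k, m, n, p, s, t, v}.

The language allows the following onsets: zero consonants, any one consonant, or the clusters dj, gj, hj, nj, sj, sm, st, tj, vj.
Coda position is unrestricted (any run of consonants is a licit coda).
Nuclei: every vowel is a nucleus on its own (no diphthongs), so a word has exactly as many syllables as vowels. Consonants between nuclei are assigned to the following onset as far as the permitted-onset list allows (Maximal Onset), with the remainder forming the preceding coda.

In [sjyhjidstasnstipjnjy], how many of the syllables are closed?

3

Vowels present: y, i, a, i, y; each is a nucleus, giving 5 syllables.
σ1/σ2 boundary: /hj/ is a licit onset in full, so it all attaches to the next syllable.
σ2/σ3 boundary: /dst/; trying suffixes from longest down, /st/ is the first permitted one, so coda /d/ | onset /st/.
σ3/σ4 boundary: /snst/ splits as /sn/ + /st/ (/st/ is the longest suffix that is a licit onset).
σ4/σ5 boundary: /pjnj/ — longest licit onset from the right is /nj/, leaving /pj/ as coda.
Result: sjy.hjid.stasn.stipj.njy.
Classifying each syllable: /sjy/ (open), /hjid/ (closed), /stasn/ (closed), /stipj/ (closed), /njy/ (open).
Closed syllables: 3.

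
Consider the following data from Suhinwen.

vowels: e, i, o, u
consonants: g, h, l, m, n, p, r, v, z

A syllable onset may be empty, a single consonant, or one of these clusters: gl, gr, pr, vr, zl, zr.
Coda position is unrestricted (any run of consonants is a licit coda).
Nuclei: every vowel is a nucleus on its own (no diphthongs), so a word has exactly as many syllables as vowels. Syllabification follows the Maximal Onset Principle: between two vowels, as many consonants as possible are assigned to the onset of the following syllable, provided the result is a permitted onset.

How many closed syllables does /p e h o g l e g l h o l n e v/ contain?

3

Vowels present: e, o, e, o, e; each is a nucleus, giving 5 syllables.
/e…o/ gap (V1→V2): /h/ → onset of the next syllable (single consonants are always licit onsets).
/o…e/ gap (V2→V3): /gl/ — entire cluster is a permitted onset → onset /gl/, coda ∅.
/e…o/ gap (V3→V4): /glh/ — longest licit onset from the right is /h/, leaving /gl/ as coda.
/o…e/ gap (V4→V5): /ln/ splits as /l/ + /n/ (/n/ is the longest suffix that is a licit onset).
So the parse is pe.ho.glegl.hol.nev.
Classifying each syllable: /pe/ (open), /ho/ (open), /glegl/ (closed), /hol/ (closed), /nev/ (closed).
Closed syllables: 3.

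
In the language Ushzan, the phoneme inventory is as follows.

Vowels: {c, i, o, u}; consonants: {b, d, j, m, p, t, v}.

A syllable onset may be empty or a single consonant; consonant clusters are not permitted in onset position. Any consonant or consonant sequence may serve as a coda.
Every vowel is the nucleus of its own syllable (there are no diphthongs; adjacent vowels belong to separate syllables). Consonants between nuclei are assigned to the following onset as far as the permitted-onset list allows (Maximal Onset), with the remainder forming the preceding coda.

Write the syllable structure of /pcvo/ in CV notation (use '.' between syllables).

Vowels present: c, o; each is a nucleus, giving 2 syllables.
V1 /c/ – V2 /o/: /v/ → onset of the next syllable (single consonants are always licit onsets).
Result: pc.vo.
Mapping each syllable to C/V: /pc/ → CV, /vo/ → CV.

CV.CV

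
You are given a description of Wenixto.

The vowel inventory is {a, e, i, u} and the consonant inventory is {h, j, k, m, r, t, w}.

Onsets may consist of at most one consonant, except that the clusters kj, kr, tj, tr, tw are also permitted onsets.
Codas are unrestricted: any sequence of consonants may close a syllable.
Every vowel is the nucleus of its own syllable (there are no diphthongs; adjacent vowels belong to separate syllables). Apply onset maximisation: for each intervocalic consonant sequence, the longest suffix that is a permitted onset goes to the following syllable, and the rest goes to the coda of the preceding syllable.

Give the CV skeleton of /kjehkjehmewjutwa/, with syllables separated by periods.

Nuclei (vowels): e, e, e, u, a → 5 syllables.
V1 /e/ – V2 /e/: /hkj/; trying suffixes from longest down, /kj/ is the first permitted one, so coda /h/ | onset /kj/.
V2 /e/ – V3 /e/: /hm/; trying suffixes from longest down, /m/ is the first permitted one, so coda /h/ | onset /m/.
V3 /e/ – V4 /u/: /wj/ — longest licit onset from the right is /j/, leaving /w/ as coda.
V4 /u/ – V5 /a/: /tw/ — entire cluster is a permitted onset → onset /tw/, coda ∅.
Result: kjeh.kjeh.mew.ju.twa.
Mapping each syllable to C/V: /kjeh/ → CCVC, /kjeh/ → CCVC, /mew/ → CVC, /ju/ → CV, /twa/ → CCV.

CCVC.CCVC.CVC.CV.CCV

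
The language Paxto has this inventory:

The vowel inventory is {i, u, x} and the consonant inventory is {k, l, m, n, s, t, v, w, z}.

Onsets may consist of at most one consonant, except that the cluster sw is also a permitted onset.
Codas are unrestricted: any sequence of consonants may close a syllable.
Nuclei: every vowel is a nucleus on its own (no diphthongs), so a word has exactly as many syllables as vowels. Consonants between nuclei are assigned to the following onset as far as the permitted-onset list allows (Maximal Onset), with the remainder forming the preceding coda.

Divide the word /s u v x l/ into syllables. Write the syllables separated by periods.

su.vxl

Vowels present: u, x; each is a nucleus, giving 2 syllables.
Between /u/ (V1) and /x/ (V2): /v/ → onset of the next syllable (single consonants are always licit onsets).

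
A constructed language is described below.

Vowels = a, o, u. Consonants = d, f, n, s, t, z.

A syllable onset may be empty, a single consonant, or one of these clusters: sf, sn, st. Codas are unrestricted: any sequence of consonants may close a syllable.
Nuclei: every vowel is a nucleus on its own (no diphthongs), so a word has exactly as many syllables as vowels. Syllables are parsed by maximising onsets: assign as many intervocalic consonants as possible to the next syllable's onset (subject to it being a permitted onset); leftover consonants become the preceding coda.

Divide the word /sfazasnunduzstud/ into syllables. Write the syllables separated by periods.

sfa.za.snun.duz.stud

Nuclei (vowels): a, a, u, u, u → 5 syllables.
σ1/σ2 boundary: just /z/ — single C goes to the following onset.
σ2/σ3 boundary: /sn/ — entire cluster is a permitted onset → onset /sn/, coda ∅.
σ3/σ4 boundary: /nd/ — longest licit onset from the right is /d/, leaving /n/ as coda.
σ4/σ5 boundary: /zst/ splits as /z/ + /st/ (/st/ is the longest suffix that is a licit onset).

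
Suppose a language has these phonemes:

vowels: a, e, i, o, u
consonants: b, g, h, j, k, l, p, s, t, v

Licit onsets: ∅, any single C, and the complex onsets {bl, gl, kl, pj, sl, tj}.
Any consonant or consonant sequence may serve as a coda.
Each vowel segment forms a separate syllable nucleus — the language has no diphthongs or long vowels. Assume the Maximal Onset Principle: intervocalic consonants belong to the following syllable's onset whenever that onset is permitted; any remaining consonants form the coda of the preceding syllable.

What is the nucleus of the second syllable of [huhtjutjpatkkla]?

u

Nuclei (vowels): u, u, a, a → 4 syllables.
The second nucleus (vowel 2 from the left) is /u/.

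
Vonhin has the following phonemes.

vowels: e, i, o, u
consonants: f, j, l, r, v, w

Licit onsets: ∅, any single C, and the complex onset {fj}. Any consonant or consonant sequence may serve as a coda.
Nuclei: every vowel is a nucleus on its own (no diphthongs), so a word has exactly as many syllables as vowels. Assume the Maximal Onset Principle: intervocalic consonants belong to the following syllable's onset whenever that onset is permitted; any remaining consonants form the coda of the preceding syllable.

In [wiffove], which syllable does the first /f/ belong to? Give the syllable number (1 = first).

Nuclei (vowels): i, o, e → 3 syllables.
σ1/σ2 boundary: /ff/; trying suffixes from longest down, /f/ is the first permitted one, so coda /f/ | onset /f/.
σ2/σ3 boundary: just /v/ — single C goes to the following onset.
Syllabification: wif.fo.ve.
The first /f/ is in the coda of syllable 1 (/wif/).

1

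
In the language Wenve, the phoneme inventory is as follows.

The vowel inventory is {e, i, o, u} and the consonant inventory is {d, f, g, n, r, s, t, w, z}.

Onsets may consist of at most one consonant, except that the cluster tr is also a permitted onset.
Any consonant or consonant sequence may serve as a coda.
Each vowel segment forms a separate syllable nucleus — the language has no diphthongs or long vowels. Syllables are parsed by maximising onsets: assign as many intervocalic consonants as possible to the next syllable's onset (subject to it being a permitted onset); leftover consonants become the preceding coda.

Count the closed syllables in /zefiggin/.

Nuclei (vowels): e, i, i → 3 syllables.
/e…i/ gap (V1→V2): /f/ is a single consonant, so it becomes the next onset.
/i…i/ gap (V2→V3): cluster /gg/ — the longest permitted-onset suffix is /g/; onset = /g/, preceding coda = /g/.
So the parse is ze.fig.gin.
Classifying each syllable: /ze/ (open), /fig/ (closed), /gin/ (closed).
Closed syllables: 2.

2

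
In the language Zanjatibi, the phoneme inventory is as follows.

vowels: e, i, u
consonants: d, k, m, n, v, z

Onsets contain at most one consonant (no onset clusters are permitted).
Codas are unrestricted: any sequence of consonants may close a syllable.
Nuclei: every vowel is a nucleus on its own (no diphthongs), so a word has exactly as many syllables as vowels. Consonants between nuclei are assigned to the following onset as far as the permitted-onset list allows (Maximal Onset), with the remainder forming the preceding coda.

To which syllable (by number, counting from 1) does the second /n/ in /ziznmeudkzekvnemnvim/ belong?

The vowels are i, e, u, e, e, i — 6 nuclei, so 6 syllables.
V1 /i/ – V2 /e/: /znm/; trying suffixes from longest down, /m/ is the first permitted one, so coda /zn/ | onset /m/.
V2 /e/ – V3 /u/: nothing intervenes; syllable break is V.V.
V3 /u/ – V4 /e/: cluster /dkz/ — the longest permitted-onset suffix is /z/; onset = /z/, preceding coda = /dk/.
V4 /e/ – V5 /e/: /kvn/ splits as /kv/ + /n/ (/n/ is the longest suffix that is a licit onset).
V5 /e/ – V6 /i/: /mnv/ splits as /mn/ + /v/ (/v/ is the longest suffix that is a licit onset).
So the parse is zizn.me.udk.zekv.nemn.vim.
The second /n/ is in the onset of syllable 5 (/nemn/).

5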